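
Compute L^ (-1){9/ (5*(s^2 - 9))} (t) 3*sinh (3*t)/5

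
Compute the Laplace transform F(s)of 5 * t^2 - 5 10/s^3 - 5/s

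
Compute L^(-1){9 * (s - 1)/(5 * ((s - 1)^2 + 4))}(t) 9 * exp(t) * cos(2 * t)/5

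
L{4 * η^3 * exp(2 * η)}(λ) 24/(λ - 2)^4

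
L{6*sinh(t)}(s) 6/(s^2 - 1)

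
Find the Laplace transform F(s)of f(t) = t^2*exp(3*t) 2/(s - 3)^3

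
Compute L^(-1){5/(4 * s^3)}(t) 5 * t^2/8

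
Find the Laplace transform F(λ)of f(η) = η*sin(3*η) 6*λ/(λ^2 + 9)^2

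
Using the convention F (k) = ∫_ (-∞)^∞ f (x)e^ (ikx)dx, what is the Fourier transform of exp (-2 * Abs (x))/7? 4/ (7 * (k^2 + 4))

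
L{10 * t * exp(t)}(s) 10/(s - 1)^2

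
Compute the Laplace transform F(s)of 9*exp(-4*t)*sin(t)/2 9/(2*((s + 4)^2 + 1))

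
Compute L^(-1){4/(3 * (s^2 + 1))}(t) 4 * sin(t)/3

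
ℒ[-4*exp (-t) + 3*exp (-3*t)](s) 3/ (s + 3) - 4/ (s + 1)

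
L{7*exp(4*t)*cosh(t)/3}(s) 7*(s - 4)/(3*((s - 4)^2-1))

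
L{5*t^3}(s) 30/s^4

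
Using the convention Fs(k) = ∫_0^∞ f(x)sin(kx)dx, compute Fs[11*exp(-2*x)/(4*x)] 11*atan(k/2)/4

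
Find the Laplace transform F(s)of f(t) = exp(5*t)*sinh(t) 1/((s - 5)^2 - 1)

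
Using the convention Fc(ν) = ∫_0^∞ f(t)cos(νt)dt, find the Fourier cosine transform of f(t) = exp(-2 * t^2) sqrt(2) * sqrt(pi) * exp(-ν^2/8)/4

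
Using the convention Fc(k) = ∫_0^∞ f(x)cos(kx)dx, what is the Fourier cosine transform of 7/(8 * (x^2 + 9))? 7 * pi * exp(-3 * k)/48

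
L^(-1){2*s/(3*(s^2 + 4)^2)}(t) t*sin(2*t)/6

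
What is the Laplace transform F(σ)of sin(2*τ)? 2/(σ^2+4)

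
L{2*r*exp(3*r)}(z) 2/(z - 3)^2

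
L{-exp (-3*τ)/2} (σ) -1/ (2*σ + 6)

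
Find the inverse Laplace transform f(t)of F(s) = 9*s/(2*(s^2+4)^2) 9*t*sin(2*t)/8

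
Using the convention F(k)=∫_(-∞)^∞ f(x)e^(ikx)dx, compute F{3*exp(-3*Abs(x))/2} 9/(k^2 + 9)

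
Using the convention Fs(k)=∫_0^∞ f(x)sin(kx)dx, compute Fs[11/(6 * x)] 11 * pi/12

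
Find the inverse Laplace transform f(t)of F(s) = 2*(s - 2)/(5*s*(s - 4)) 2*exp(2*t)*cosh(2*t)/5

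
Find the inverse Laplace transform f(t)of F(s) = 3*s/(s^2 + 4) 3*cos(2*t)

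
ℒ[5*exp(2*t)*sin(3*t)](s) 15/((s - 2)^2 + 9)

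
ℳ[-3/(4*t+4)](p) -3*pi*csc(pi*p)/4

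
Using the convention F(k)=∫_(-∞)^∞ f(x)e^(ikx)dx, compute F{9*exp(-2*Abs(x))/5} 36/(5*(k^2+4))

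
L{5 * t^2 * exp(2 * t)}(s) 10/(s - 2)^3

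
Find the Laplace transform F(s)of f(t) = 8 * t 8/s^2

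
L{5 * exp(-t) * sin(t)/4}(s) 5/(4 * ((s + 1)^2 + 1))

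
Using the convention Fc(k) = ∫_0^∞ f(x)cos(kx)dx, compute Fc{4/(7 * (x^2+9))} 2 * pi * exp(-3 * k)/21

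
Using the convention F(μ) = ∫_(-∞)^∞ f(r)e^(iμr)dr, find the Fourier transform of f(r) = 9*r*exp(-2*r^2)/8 9*sqrt(2)*I*sqrt(pi)*μ*exp(-μ^2/8)/64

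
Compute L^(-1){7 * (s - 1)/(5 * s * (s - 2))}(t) 7 * exp(t) * cosh(t)/5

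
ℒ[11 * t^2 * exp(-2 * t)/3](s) 22/(3 * (s + 2)^3)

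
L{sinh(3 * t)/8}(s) 3/(8 * (s^2 - 9))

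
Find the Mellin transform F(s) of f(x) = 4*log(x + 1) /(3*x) -4*pi*csc(pi*s) /(3*s - 3) 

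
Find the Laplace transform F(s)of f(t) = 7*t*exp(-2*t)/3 7/(3*(s + 2)^2)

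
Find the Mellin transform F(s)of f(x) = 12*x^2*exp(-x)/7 12*gamma(s + 2)/7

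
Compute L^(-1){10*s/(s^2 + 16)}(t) 10*cos(4*t)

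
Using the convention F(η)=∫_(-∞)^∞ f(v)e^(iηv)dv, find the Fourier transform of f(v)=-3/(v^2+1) -3*pi*exp(-Abs(η))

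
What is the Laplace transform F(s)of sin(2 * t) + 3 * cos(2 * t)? 2/(s^2 + 4) + 3 * s/(s^2 + 4)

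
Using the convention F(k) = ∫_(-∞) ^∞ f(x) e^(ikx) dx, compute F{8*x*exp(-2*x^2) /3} sqrt(2)*I*sqrt(pi)*k*exp(-k^2/8) /3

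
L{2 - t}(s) 2/s - 1/s^2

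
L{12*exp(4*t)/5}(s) 12/(5*(s - 4))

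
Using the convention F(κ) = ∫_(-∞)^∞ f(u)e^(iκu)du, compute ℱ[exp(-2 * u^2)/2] sqrt(2) * sqrt(pi) * exp(-κ^2/8)/4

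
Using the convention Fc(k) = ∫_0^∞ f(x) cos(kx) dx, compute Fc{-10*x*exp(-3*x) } 10*(k^2 - 9) /(k^2+9) ^2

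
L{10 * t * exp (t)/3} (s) 10/ (3 * (s - 1)^2)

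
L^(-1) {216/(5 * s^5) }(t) 9 * t^4/5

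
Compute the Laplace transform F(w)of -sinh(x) -1/(w^2 - 1)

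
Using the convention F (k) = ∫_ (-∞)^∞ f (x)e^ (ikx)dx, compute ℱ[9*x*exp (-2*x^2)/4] 9*sqrt (2)*I*sqrt (pi)*k*exp (-k^2/8)/32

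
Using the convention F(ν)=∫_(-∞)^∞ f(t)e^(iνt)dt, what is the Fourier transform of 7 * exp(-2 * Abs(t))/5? 28/(5 * (ν^2+4))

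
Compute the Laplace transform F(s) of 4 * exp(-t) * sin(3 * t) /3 4/((s + 1) ^2 + 9) 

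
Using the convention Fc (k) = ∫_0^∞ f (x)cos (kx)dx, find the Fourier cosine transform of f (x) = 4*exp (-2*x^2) sqrt (2)*sqrt (pi)*exp (-k^2/8)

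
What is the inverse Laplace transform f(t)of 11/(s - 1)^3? 11 * t^2 * exp(t)/2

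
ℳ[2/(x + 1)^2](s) -2*pi*(s - 1)/sin(pi*s)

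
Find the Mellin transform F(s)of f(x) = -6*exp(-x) -6*gamma(s)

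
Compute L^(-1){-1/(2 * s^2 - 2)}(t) -sinh(t)/2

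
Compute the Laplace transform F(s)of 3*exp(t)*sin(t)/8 3/(8*((s - 1)^2 + 1))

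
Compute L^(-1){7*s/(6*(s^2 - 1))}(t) 7*cosh(t)/6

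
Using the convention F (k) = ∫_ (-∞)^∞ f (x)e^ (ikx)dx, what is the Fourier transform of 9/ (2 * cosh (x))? 9 * pi/ (2 * cosh (pi * k/2))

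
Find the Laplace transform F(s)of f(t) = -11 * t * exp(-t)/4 -11/(4 * (s + 1)^2)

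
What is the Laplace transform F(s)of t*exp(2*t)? (s - 2)^(-2)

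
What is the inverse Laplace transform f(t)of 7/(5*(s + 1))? 7*exp(-t)/5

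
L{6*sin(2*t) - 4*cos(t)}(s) 12/(s^2 + 4) - 4*s/(s^2 + 1)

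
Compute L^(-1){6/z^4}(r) r^3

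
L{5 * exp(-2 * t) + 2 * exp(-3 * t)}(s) 5/(s + 2) + 2/(s + 3)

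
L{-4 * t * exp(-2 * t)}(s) -4/(s + 2)^2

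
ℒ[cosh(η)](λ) λ/(λ^2 - 1)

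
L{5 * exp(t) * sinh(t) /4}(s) 5/(4 * s * (s - 2) ) 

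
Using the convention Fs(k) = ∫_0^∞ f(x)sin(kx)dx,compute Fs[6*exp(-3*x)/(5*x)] 6*atan(k/3)/5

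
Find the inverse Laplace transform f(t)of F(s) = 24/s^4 4*t^3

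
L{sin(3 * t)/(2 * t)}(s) atan(3/s)/2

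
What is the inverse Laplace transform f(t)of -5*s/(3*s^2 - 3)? -5*cosh(t)/3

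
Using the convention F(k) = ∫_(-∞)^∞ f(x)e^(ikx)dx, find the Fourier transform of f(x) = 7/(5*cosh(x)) 7*pi/(5*cosh(pi*k/2))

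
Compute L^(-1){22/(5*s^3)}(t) 11*t^2/5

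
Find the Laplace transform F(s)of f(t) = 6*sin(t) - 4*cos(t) 6/(s^2 + 1) - 4*s/(s^2 + 1)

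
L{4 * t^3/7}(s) 24/(7 * s^4)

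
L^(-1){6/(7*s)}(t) 6/7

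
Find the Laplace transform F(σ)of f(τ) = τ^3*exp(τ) 6/(σ - 1)^4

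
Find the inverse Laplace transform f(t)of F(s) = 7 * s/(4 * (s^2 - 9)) 7 * cosh(3 * t)/4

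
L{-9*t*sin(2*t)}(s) -36*s/(s^2 + 4)^2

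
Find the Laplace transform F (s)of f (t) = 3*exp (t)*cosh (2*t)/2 3*(s - 1)/ (2*( (s - 1)^2 - 4))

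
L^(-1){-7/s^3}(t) -7*t^2/2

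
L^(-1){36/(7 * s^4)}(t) 6 * t^3/7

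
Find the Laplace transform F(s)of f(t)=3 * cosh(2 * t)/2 3 * s/(2 * (s^2 - 4))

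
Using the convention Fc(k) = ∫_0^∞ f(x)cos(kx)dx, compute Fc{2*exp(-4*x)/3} 8/(3*(k^2 + 16))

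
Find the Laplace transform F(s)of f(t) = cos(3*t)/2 s/(2*(s^2 + 9))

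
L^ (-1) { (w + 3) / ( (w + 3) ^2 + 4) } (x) exp (-3 * x) * cos (2 * x) 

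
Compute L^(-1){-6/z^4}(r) -r^3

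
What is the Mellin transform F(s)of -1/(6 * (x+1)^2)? pi * (s - 1)/(6 * sin(pi * s))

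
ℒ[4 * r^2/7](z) 8/(7 * z^3)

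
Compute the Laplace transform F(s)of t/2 1/(2*s^2)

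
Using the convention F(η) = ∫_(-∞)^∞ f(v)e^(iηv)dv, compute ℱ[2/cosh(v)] 2*pi/cosh(pi*η/2)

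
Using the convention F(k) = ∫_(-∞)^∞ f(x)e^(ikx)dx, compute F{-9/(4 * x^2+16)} -9 * pi * exp(-2 * Abs(k))/8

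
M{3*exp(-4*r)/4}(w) 3*gamma(w)/(4*2^(2*w))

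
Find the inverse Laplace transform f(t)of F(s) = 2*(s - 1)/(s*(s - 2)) 2*exp(t)*cosh(t)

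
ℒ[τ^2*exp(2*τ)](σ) 2/(σ - 2)^3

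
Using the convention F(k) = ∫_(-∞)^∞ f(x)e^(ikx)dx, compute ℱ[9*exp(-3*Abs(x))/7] 54/(7*(k^2 + 9))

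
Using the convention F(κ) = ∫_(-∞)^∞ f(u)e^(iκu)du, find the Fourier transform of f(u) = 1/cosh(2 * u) pi/(2 * cosh(pi * κ/4))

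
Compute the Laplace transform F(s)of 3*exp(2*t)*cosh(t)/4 3*(s - 2)/(4*((s - 2)^2 - 1))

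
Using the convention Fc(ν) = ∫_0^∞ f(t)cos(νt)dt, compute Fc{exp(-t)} 1/(ν^2+1)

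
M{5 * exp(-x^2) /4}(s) 5 * gamma(s/2) /8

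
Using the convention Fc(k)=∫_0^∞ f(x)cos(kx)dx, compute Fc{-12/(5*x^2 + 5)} -6*pi*exp(-k)/5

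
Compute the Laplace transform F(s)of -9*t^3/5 -54/(5*s^4)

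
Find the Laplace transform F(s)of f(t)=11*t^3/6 11/s^4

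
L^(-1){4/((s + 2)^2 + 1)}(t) 4*exp(-2*t)*sin(t)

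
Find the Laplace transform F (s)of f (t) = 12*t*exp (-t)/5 12/ (5*(s + 1)^2)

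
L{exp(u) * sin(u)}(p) 1/((p - 1)^2 + 1)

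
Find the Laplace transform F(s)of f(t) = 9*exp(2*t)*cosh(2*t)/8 9*(s - 2)/(8*s*(s - 4))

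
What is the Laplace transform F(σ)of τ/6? 1/(6 * σ^2)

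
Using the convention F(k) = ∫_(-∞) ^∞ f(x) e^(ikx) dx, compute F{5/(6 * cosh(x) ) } 5 * pi/(6 * cosh(pi * k/2) ) 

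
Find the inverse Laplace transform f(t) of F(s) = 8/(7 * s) 8/7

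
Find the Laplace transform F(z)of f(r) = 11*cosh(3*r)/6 11*z/(6*(z^2 - 9))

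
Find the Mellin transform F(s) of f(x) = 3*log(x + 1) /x -3*pi*csc(pi*s) /(s - 1) 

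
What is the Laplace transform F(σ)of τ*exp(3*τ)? (σ - 3)^(-2)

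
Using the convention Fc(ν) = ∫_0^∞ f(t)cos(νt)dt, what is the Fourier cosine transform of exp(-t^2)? sqrt(pi)*exp(-ν^2/4)/2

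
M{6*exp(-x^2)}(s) 3*gamma(s/2)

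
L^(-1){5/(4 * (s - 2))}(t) 5 * exp(2 * t)/4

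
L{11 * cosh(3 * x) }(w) 11 * w/(w^2 - 9) 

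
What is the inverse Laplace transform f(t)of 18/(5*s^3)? 9*t^2/5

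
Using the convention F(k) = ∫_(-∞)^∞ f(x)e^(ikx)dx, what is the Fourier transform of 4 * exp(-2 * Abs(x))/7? 16/(7 * (k^2 + 4))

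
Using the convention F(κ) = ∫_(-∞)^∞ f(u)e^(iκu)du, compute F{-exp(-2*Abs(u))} -4/(κ^2 + 4)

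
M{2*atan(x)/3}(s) -pi*sec(pi*s/2)/(3*s)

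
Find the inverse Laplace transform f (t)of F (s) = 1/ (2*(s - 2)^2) t*exp (2*t)/2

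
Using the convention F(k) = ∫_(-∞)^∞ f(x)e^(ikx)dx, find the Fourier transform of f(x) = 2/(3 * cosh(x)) 2 * pi/(3 * cosh(pi * k/2))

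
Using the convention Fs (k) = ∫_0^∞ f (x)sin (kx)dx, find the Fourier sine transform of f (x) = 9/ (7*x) 9*pi/14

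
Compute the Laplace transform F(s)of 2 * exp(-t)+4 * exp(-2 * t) 4/(s+2)+2/(s+1)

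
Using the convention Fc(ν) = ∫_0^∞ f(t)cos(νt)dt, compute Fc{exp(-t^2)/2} sqrt(pi) * exp(-ν^2/4)/4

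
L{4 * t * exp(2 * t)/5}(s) 4/(5 * (s - 2)^2)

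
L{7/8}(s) 7/(8 * s)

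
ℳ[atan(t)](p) -pi * sec(pi * p/2)/(2 * p)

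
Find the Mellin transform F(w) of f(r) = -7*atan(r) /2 7*pi*sec(pi*w/2) /(4*w) 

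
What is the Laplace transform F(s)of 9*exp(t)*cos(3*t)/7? 9*(s - 1)/(7*((s - 1)^2 + 9))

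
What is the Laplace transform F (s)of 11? 11/s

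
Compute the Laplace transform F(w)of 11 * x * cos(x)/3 11 * (w^2 - 1)/(3 * (w^2 + 1)^2)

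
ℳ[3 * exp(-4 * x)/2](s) 3 * gamma(s)/(2 * 2^(2 * s))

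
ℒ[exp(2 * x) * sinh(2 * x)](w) 2/(w * (w - 4))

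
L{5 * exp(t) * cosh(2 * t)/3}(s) 5 * (s - 1)/(3 * ((s - 1)^2-4))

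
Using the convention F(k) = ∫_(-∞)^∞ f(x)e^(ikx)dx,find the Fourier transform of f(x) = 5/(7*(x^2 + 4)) 5*pi*exp(-2*Abs(k))/14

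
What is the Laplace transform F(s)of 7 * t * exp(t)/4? 7/(4 * (s - 1)^2)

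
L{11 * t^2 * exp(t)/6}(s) 11/(3 * (s - 1)^3)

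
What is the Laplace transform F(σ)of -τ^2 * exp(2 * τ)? -2/(σ - 2)^3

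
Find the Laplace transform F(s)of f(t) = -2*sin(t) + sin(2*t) 2/(s^2 + 4) - 2/(s^2 + 1)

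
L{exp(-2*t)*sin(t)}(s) 1/((s + 2)^2 + 1)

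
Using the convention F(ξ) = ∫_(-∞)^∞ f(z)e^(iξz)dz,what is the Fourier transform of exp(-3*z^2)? sqrt(3)*sqrt(pi)*exp(-ξ^2/12)/3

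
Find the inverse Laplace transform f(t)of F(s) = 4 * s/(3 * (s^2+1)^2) 2 * t * sin(t)/3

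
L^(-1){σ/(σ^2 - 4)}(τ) cosh(2*τ)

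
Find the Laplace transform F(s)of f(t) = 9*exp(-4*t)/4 9/(4*(s + 4))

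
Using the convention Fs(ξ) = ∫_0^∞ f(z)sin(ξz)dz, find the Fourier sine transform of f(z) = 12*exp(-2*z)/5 12*ξ/(5*(ξ^2 + 4))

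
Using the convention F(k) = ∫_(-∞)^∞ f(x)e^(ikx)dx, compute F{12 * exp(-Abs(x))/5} 24/(5 * (k^2 + 1))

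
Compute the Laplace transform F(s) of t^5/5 24/s^6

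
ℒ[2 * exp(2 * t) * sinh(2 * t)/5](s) 4/(5 * s * (s - 4))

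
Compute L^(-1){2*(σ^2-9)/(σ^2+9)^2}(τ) 2*τ*cos(3*τ)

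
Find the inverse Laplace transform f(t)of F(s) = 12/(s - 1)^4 2*t^3*exp(t)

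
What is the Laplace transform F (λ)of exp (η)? 1/ (λ - 1)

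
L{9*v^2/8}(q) 9/(4*q^3)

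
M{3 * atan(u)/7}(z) -3 * pi * sec(pi * z/2)/(14 * z)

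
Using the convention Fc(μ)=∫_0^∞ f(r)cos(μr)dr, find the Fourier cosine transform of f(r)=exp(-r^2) sqrt(pi)*exp(-μ^2/4)/2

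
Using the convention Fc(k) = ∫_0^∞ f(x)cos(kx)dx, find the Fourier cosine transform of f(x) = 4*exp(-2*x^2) sqrt(2)*sqrt(pi)*exp(-k^2/8)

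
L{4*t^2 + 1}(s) 8/s^3 + 1/s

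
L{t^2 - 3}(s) 2/s^3 - 3/s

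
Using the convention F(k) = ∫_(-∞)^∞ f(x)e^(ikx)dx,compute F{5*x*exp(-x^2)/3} 5*I*sqrt(pi)*k*exp(-k^2/4)/6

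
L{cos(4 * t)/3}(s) s/(3 * (s^2 + 16))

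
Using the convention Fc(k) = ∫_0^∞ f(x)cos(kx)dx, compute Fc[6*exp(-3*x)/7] 18/(7*(k^2 + 9))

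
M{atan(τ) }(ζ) -pi * sec(pi * ζ/2) /(2 * ζ) 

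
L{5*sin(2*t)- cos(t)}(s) 10/(s^2 + 4)- s/(s^2 + 1)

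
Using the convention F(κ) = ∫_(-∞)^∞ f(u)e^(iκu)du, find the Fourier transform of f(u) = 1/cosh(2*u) pi/(2*cosh(pi*κ/4))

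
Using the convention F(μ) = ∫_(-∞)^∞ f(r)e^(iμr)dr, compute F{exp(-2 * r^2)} sqrt(2) * sqrt(pi) * exp(-μ^2/8)/2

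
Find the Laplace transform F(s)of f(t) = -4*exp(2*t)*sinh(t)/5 -4/(5*(s - 2)^2 - 5)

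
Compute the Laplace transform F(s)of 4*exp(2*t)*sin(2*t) 8/((s - 2)^2 + 4)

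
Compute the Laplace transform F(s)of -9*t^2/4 -9/(2*s^3)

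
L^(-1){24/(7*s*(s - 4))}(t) 12*exp(2*t)*sinh(2*t)/7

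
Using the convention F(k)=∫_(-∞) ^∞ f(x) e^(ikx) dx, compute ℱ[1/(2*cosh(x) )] pi/(2*cosh(pi*k/2) ) 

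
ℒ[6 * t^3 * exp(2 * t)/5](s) 36/(5 * (s - 2)^4)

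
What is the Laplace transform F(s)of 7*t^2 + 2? 14/s^3 + 2/s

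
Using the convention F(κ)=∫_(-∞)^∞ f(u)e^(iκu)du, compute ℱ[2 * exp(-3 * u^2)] 2 * sqrt(3) * sqrt(pi) * exp(-κ^2/12)/3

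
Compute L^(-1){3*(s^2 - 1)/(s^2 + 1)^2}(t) 3*t*cos(t)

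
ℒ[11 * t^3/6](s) 11/s^4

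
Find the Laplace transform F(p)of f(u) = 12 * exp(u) 12/(p - 1)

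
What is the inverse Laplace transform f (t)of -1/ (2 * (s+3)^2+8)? -exp (-3 * t) * sin (2 * t)/4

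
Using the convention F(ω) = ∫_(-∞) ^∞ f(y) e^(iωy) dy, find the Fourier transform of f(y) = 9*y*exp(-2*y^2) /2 9*sqrt(2)*I*sqrt(pi)*ω*exp(-ω^2/8) /16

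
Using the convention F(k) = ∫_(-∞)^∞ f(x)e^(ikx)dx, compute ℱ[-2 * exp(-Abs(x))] -4/(k^2 + 1)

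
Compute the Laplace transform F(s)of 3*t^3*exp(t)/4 9/(2*(s - 1)^4)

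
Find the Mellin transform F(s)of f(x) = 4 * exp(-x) 4 * gamma(s)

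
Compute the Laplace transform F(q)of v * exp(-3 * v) (q + 3)^(-2)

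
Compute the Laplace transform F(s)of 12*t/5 12/(5*s^2)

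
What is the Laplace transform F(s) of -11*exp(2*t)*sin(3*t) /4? -33/(4*(s - 2) ^2 + 36) 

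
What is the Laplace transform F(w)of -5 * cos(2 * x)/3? -5 * w/(3 * w^2 + 12)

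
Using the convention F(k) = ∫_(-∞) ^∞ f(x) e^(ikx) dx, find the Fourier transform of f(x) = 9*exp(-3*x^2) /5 3*sqrt(3)*sqrt(pi)*exp(-k^2/12) /5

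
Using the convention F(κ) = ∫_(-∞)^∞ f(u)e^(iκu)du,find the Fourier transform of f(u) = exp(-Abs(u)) 2/(κ^2+1)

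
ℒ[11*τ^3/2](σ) 33/σ^4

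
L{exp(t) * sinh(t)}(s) 1/(s * (s - 2))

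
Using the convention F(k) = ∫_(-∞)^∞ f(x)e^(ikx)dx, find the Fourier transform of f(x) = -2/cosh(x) -2 * pi/cosh(pi * k/2)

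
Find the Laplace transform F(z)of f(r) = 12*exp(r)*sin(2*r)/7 24/(7*((z - 1)^2 + 4))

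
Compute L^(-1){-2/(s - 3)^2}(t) -2*t*exp(3*t)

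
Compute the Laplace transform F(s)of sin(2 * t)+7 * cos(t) 7 * s/(s^2+1)+2/(s^2+4)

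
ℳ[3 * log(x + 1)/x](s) -3 * pi * csc(pi * s)/(s - 1)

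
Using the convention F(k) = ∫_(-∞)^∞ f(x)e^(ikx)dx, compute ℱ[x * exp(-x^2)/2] I * sqrt(pi) * k * exp(-k^2/4)/4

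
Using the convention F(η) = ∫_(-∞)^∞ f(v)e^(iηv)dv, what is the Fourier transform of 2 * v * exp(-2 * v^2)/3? sqrt(2) * I * sqrt(pi) * η * exp(-η^2/8)/12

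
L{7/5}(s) 7/(5*s)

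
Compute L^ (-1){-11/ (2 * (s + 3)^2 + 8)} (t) -11 * exp (-3 * t) * sin (2 * t)/4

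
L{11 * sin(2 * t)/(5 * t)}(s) 11 * atan(2/s)/5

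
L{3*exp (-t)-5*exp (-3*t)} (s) 3/ (s+1)-5/ (s+3)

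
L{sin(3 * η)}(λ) 3/(λ^2+9)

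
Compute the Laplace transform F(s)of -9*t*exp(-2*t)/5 -9/(5*(s + 2)^2)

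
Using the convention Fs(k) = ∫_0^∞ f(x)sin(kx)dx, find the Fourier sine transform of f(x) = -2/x -pi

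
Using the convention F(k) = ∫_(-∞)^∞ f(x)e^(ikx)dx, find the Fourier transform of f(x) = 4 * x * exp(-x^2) 2 * I * sqrt(pi) * k * exp(-k^2/4)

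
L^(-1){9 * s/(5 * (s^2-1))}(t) 9 * cosh(t)/5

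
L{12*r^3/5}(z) 72/(5*z^4)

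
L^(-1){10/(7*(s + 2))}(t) 10*exp(-2*t)/7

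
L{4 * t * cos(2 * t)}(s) 4 * (s^2 - 4)/(s^2 + 4)^2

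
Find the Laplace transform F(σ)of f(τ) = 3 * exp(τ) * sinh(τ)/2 3/(2 * σ * (σ - 2))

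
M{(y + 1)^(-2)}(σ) (-pi * σ + pi)/sin(pi * σ)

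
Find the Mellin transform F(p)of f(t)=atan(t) -pi*sec(pi*p/2)/(2*p)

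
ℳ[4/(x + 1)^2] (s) -4*pi*(s - 1)/sin(pi*s)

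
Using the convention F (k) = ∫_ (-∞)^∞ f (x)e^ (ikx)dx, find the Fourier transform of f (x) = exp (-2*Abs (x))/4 1/ (k^2+4)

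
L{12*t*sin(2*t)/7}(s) 48*s/(7*(s^2+4)^2)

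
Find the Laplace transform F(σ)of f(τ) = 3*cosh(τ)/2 3*σ/(2*(σ^2 - 1))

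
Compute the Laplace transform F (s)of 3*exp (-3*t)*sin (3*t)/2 9/ (2*( (s + 3)^2 + 9))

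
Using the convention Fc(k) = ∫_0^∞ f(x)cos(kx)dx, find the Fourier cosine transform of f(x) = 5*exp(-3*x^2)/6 5*sqrt(3)*sqrt(pi)*exp(-k^2/12)/36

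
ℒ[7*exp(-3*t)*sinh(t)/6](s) 7/(6*((s + 3)^2 - 1))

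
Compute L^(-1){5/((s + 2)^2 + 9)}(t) 5*exp(-2*t)*sin(3*t)/3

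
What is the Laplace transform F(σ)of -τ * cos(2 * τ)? (4 - σ^2)/(σ^2 + 4)^2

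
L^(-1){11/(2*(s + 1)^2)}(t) 11*t*exp(-t)/2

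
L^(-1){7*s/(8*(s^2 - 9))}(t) 7*cosh(3*t)/8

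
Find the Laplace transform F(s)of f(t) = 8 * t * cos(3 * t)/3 8 * (s^2 - 9)/(3 * (s^2 + 9)^2)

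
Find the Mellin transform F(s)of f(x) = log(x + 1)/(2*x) -pi*csc(pi*s)/(2*s - 2)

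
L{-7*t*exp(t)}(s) -7/(s - 1)^2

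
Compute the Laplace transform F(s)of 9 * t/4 9/(4 * s^2)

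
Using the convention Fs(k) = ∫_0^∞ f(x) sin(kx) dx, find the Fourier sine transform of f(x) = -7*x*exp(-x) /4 -7*k/(2*(k^2 + 1) ^2) 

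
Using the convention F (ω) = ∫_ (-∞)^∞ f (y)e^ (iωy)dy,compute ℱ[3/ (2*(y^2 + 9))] pi*exp (-3*Abs (ω))/2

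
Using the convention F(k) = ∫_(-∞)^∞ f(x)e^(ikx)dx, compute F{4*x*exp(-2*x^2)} sqrt(2)*I*sqrt(pi)*k*exp(-k^2/8)/2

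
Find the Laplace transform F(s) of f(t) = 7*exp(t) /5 7/(5*(s - 1) ) 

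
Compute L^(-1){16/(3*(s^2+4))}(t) 8*sin(2*t)/3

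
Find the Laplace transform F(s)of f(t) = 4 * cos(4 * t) 4 * s/(s^2+16)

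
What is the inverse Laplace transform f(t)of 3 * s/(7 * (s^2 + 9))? 3 * cos(3 * t)/7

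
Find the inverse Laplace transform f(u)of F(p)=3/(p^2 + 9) sin(3 * u)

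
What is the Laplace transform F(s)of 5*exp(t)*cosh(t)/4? 5*(s - 1)/(4*s*(s - 2))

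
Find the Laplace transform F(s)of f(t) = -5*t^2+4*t 4/s^2 - 10/s^3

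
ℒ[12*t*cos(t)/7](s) 12*(s^2 - 1)/(7*(s^2 + 1)^2)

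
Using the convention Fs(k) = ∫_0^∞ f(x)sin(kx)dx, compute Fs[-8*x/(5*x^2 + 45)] -4*pi*exp(-3*k)/5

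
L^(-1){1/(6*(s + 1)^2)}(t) t*exp(-t)/6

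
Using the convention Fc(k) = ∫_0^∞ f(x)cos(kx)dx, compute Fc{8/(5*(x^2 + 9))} 4*pi*exp(-3*k)/15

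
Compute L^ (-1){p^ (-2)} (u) u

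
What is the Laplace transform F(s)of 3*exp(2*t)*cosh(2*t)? 3*(s - 2)/(s*(s - 4))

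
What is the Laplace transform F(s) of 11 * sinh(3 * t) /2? 33/(2 * (s^2 - 9) ) 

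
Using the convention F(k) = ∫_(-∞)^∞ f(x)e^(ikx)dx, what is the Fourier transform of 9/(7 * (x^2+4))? 9 * pi * exp(-2 * Abs(k))/14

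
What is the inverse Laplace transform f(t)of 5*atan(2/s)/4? 5*sin(2*t)/(4*t)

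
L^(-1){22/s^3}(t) 11 * t^2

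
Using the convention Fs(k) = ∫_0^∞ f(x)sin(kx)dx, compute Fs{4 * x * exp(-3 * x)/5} 24 * k/(5 * (k^2+9)^2)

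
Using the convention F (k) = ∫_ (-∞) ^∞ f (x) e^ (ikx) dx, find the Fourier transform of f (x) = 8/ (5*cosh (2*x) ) 4*pi/ (5*cosh (pi*k/4) ) 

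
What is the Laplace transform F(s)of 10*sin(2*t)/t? 10*atan(2/s)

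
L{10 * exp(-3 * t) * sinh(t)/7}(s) 10/(7 * ((s + 3)^2 - 1))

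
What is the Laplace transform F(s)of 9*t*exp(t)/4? 9/(4*(s - 1)^2)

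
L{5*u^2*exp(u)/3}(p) 10/(3*(p - 1)^3)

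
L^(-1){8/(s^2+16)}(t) 2*sin(4*t)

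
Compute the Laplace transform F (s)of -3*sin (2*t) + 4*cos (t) 4*s/ (s^2 + 1) - 6/ (s^2 + 4)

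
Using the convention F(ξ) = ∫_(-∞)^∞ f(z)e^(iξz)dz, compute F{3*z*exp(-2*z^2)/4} 3*sqrt(2)*I*sqrt(pi)*ξ*exp(-ξ^2/8)/32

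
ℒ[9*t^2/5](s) 18/(5*s^3) 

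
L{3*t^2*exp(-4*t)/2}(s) 3/(s+4)^3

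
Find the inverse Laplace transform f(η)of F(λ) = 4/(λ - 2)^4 2*η^3*exp(2*η)/3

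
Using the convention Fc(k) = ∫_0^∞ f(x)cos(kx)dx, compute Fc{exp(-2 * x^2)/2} sqrt(2) * sqrt(pi) * exp(-k^2/8)/8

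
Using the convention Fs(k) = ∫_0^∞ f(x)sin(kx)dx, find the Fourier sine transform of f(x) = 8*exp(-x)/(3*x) 8*atan(k)/3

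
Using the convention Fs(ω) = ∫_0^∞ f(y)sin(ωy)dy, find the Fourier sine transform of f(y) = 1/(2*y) pi/4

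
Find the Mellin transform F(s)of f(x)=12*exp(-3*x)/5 12*gamma(s)/(5*3^s)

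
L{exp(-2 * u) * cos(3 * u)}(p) (p + 2)/((p + 2)^2 + 9)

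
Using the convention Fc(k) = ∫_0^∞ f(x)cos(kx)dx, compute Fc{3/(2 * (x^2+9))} pi * exp(-3 * k)/4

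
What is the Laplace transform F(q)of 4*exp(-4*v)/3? 4/(3*(q+4))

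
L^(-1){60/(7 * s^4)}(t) 10 * t^3/7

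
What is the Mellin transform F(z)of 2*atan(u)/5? -pi*sec(pi*z/2)/(5*z)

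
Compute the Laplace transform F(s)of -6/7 -6/(7*s)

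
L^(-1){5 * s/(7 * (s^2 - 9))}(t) 5 * cosh(3 * t)/7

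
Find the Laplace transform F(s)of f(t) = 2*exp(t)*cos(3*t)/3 2*(s - 1)/(3*((s - 1)^2 + 9))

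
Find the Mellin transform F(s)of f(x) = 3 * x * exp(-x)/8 3 * gamma(s + 1)/8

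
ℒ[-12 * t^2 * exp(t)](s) -24/(s - 1)^3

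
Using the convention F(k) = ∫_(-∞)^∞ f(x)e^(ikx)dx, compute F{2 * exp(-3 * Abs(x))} 12/(k^2 + 9)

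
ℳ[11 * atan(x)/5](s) -11 * pi * sec(pi * s/2)/(10 * s)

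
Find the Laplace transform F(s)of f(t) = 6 6/s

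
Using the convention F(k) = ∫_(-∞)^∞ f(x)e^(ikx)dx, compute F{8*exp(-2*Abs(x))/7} 32/(7*(k^2 + 4))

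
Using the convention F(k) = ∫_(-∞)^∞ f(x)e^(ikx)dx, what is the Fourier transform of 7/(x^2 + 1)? 7*pi*exp(-Abs(k))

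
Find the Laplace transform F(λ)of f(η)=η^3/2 3/λ^4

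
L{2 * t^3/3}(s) 4/s^4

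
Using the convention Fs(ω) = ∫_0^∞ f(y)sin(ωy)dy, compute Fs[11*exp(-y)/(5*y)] 11*atan(ω)/5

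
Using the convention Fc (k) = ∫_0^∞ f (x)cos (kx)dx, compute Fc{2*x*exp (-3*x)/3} 2*(9 - k^2)/ (3*(k^2 + 9)^2)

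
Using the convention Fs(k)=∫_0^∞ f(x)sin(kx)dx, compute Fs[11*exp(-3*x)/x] 11*atan(k/3)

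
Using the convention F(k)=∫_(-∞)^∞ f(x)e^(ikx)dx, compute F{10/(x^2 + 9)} 10*pi*exp(-3*Abs(k))/3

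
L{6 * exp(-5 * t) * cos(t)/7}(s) 6 * (s + 5)/(7 * ((s + 5)^2 + 1))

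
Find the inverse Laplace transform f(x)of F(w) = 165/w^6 11 * x^5/8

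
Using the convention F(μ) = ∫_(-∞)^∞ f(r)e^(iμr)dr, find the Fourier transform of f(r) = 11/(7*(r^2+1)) 11*pi*exp(-Abs(μ))/7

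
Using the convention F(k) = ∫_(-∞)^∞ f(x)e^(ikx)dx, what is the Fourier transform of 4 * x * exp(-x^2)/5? 2 * I * sqrt(pi) * k * exp(-k^2/4)/5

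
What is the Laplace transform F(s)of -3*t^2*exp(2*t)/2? -3/(s - 2)^3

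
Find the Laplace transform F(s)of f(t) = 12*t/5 12/(5*s^2)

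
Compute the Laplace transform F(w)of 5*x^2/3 10/(3*w^3)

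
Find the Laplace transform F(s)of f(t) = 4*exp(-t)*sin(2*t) 8/((s + 1)^2 + 4)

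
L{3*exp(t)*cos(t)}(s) 3*(s - 1)/((s - 1)^2 + 1)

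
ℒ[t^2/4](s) 1/(2*s^3)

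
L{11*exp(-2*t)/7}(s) 11/(7*(s+2))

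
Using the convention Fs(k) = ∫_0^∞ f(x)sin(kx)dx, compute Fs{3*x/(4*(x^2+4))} 3*pi*exp(-2*k)/8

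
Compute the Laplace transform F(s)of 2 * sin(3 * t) 6/(s^2 + 9)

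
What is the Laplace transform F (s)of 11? 11/s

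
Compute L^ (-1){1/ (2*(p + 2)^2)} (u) u*exp (-2*u)/2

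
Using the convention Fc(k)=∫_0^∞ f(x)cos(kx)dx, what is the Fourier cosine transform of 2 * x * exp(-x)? 2 * (1 - k^2)/(k^2+1)^2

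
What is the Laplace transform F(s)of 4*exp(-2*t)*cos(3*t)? 4*(s+2)/((s+2)^2+9)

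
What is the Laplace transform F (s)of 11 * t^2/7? 22/ (7 * s^3)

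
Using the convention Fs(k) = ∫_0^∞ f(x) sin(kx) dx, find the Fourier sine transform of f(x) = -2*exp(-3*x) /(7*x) -2*atan(k/3) /7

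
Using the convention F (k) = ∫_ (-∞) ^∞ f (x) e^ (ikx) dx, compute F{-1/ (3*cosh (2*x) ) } -pi/ (6*cosh (pi*k/4) ) 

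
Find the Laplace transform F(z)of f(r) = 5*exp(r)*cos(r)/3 5*(z - 1)/(3*((z - 1)^2 + 1))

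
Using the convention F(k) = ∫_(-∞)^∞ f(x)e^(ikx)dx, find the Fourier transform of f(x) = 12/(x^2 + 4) 6*pi*exp(-2*Abs(k))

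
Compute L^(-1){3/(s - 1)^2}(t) 3 * t * exp(t)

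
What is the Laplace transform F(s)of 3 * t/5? 3/(5 * s^2)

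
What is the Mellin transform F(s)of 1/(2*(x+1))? pi*csc(pi*s)/2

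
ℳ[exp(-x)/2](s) gamma(s)/2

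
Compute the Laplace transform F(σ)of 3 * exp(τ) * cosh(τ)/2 3 * (σ - 1)/(2 * σ * (σ - 2))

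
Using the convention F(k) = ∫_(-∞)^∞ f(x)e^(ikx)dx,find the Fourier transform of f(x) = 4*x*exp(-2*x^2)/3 sqrt(2)*I*sqrt(pi)*k*exp(-k^2/8)/6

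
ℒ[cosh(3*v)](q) q/(q^2 - 9)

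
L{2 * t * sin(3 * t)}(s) 12 * s/(s^2 + 9)^2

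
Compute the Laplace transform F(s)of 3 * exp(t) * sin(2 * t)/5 6/(5 * ((s - 1)^2+4))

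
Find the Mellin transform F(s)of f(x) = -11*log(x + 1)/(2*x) 11*pi*csc(pi*s)/(2*(s - 1))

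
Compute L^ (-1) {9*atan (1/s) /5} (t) 9*sin (t) / (5*t) 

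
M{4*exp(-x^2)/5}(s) 2*gamma(s/2)/5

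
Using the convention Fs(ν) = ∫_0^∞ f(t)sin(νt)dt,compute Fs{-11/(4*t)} -11*pi/8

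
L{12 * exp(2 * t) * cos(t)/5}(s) 12 * (s - 2)/(5 * ((s - 2)^2 + 1))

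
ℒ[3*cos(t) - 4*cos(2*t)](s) 3*s/(s^2 + 1) - 4*s/(s^2 + 4)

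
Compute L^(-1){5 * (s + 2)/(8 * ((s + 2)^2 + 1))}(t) 5 * exp(-2 * t) * cos(t)/8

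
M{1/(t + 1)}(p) pi * csc(pi * p)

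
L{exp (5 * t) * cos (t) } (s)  (s - 5) / ( (s - 5) ^2 + 1) 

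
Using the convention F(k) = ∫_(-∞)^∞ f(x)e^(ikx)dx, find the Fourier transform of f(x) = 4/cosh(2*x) 2*pi/cosh(pi*k/4)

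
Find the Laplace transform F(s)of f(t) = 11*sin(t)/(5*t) 11*atan(1/s)/5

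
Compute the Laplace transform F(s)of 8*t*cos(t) 8*(s^2 - 1)/(s^2+1)^2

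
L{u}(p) p^(-2)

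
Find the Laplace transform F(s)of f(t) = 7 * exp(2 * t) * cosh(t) 7 * (s - 2)/((s - 2)^2 - 1)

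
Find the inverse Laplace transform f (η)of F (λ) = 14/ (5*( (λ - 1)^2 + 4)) 7*exp (η)*sin (2*η)/5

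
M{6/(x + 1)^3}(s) 3 * pi * (s - 2) * (s - 1)/sin(pi * s)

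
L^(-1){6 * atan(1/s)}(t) 6 * sin(t)/t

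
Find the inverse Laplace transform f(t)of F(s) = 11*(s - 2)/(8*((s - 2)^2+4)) 11*exp(2*t)*cos(2*t)/8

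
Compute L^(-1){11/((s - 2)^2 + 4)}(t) 11*exp(2*t)*sin(2*t)/2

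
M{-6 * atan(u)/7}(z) 3 * pi * sec(pi * z/2)/(7 * z)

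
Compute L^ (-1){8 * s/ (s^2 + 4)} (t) 8 * cos (2 * t)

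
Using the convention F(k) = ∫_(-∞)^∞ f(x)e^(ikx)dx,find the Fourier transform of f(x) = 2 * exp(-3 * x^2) 2 * sqrt(3) * sqrt(pi) * exp(-k^2/12)/3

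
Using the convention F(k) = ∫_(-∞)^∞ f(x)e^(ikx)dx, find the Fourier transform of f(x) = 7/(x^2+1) 7*pi*exp(-Abs(k))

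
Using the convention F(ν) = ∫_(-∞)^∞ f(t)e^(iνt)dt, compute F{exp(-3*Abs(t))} 6/(ν^2 + 9)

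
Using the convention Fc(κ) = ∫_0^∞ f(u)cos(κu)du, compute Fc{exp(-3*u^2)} sqrt(3)*sqrt(pi)*exp(-κ^2/12)/6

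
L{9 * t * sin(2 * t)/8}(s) 9 * s/(2 * (s^2 + 4)^2)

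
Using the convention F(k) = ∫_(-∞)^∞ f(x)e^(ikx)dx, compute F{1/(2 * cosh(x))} pi/(2 * cosh(pi * k/2))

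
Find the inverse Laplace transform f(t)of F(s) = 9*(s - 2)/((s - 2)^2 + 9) 9*exp(2*t)*cos(3*t)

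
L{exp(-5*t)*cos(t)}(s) (s + 5)/((s + 5)^2 + 1)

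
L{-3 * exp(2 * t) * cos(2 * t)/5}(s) 3 * (2 - s)/(5 * ((s - 2)^2 + 4))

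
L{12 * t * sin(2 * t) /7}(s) 48 * s/(7 * (s^2+4) ^2) 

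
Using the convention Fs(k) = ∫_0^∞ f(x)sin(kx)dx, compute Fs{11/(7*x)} 11*pi/14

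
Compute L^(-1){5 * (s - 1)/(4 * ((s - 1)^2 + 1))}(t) 5 * exp(t) * cos(t)/4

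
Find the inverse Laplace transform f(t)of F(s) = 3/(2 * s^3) 3 * t^2/4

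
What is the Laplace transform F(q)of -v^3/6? -1/q^4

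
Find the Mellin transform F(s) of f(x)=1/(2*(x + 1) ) pi*csc(pi*s) /2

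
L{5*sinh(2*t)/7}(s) 10/(7*(s^2 - 4))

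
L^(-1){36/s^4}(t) 6*t^3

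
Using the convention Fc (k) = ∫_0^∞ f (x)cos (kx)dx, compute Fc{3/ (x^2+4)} 3 * pi * exp (-2 * k)/4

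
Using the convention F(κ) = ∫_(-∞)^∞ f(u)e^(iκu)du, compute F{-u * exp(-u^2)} -I * sqrt(pi) * κ * exp(-κ^2/4)/2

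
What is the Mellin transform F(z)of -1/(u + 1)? -pi * csc(pi * z)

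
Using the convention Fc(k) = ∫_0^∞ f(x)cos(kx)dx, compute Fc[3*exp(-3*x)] 9/(k^2 + 9)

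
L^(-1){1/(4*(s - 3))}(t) exp(3*t)/4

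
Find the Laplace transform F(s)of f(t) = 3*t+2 3/s^2+2/s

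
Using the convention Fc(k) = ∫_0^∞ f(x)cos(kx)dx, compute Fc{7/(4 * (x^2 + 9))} 7 * pi * exp(-3 * k)/24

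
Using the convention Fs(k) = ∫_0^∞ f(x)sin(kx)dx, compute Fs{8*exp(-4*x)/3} 8*k/(3*(k^2 + 16))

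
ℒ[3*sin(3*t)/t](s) 3*atan(3/s)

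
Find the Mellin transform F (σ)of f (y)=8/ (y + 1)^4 4 * gamma (σ) * gamma (4 - σ)/3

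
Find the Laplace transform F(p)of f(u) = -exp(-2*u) -1/(p + 2)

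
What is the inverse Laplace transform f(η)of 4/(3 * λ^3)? 2 * η^2/3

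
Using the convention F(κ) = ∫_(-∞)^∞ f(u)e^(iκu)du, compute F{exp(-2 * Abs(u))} 4/(κ^2+4)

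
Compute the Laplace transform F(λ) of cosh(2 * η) λ/(λ^2 - 4) 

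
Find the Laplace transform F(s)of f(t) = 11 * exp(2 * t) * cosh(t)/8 11 * (s - 2)/(8 * ((s - 2)^2-1))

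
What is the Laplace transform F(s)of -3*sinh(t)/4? -3/(4*s^2 - 4)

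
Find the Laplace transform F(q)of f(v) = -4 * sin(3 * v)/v -4 * atan(3/q)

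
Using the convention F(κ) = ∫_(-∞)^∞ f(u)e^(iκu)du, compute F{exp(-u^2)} sqrt(pi)*exp(-κ^2/4)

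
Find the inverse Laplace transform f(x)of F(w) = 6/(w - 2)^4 x^3*exp(2*x)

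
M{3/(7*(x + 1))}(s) 3*pi*csc(pi*s)/7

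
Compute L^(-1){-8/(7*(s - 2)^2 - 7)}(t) -8*exp(2*t)*sinh(t)/7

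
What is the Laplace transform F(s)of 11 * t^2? 22/s^3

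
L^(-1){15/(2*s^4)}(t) 5*t^3/4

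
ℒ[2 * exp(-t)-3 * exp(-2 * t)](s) 2/(s+1)-3/(s+2) 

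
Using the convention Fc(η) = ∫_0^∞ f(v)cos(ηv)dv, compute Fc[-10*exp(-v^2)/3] -5*sqrt(pi)*exp(-η^2/4)/3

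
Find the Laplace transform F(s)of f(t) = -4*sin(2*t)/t -4*atan(2/s)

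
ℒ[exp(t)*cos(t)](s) (s - 1)/((s - 1)^2+1)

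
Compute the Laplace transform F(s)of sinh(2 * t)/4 1/(2 * (s^2 - 4))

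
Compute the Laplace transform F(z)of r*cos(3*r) (z^2 - 9)/(z^2 + 9)^2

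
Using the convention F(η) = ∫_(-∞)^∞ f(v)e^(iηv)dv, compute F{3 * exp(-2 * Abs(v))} 12/(η^2 + 4)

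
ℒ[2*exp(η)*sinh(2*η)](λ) 4/((λ - 1)^2 - 4)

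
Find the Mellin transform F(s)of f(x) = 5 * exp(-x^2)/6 5 * gamma(s/2)/12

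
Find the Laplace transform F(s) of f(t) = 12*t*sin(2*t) 48*s/(s^2 + 4) ^2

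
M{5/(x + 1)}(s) 5*pi*csc(pi*s)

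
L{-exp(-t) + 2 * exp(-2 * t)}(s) 2/(s + 2) - 1/(s + 1)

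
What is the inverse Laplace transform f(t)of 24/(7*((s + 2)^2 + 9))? 8*exp(-2*t)*sin(3*t)/7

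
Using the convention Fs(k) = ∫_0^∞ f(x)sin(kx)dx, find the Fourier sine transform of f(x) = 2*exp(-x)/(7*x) 2*atan(k)/7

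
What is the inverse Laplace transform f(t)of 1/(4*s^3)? t^2/8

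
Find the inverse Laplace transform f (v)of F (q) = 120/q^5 5 * v^4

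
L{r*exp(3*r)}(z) (z - 3)^(-2)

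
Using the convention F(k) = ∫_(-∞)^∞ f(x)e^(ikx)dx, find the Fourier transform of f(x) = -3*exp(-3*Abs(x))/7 -18/(7*k^2 + 63)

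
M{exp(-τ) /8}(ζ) gamma(ζ) /8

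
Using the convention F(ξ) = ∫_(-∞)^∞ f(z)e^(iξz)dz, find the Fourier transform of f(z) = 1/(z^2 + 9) pi * exp(-3 * Abs(ξ))/3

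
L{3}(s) 3/s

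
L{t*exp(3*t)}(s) (s - 3)^(-2)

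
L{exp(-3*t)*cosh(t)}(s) (s+3)/((s+3)^2 - 1)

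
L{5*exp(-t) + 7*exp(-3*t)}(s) 7/(s + 3) + 5/(s + 1)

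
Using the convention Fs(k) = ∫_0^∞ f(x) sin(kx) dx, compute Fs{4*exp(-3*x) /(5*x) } 4*atan(k/3) /5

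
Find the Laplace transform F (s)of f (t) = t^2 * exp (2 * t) 2/ (s - 2)^3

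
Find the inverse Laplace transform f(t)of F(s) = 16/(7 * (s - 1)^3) 8 * t^2 * exp(t)/7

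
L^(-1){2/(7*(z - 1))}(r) 2*exp(r)/7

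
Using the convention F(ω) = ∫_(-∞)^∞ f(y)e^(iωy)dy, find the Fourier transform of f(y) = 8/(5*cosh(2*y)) 4*pi/(5*cosh(pi*ω/4))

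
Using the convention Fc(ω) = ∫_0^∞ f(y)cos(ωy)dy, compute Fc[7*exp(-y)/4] 7/(4*(ω^2 + 1))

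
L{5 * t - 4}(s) 5/s^2 - 4/s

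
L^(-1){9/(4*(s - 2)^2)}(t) 9*t*exp(2*t)/4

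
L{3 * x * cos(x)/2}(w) 3 * (w^2 - 1)/(2 * (w^2+1)^2)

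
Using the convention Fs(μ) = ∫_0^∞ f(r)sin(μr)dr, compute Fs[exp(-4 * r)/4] μ/(4 * (μ^2 + 16))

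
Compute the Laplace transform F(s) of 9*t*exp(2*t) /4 9/(4*(s - 2) ^2) 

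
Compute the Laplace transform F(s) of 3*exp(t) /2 3/(2*(s - 1) ) 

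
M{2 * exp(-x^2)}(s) gamma(s/2)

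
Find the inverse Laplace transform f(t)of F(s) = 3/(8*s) 3/8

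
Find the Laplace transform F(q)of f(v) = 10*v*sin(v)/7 20*q/(7*(q^2 + 1)^2)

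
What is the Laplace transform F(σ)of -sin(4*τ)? -4/(σ^2 + 16)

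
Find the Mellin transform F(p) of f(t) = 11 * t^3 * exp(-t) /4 11 * gamma(p + 3) /4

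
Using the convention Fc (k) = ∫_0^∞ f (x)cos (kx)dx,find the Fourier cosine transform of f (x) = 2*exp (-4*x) 8/ (k^2+16)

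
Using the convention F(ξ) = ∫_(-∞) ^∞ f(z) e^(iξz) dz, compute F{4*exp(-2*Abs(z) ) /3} 16/(3*(ξ^2 + 4) ) 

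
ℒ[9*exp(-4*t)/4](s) 9/(4*(s + 4))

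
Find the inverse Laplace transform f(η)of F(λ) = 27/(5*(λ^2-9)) 9*sinh(3*η)/5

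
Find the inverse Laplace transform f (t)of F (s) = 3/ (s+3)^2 3*t*exp (-3*t)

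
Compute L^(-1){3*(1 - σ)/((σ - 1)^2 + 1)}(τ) -3*exp(τ)*cos(τ)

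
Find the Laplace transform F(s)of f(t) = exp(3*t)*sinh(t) 1/((s - 3)^2 - 1)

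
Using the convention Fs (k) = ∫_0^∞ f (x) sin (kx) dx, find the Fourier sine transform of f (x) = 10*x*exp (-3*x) 60*k/ (k^2 + 9) ^2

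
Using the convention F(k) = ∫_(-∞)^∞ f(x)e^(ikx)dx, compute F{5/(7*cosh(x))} 5*pi/(7*cosh(pi*k/2))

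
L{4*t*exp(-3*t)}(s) 4/(s + 3)^2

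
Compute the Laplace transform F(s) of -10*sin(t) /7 -10/(7*s^2 + 7) 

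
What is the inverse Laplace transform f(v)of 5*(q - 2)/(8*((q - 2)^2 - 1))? 5*exp(2*v)*cosh(v)/8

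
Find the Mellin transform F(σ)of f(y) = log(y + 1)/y -pi*csc(pi*σ)/(σ - 1)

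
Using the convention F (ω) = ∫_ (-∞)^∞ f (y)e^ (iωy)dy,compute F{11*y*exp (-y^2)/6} 11*I*sqrt (pi)*ω*exp (-ω^2/4)/12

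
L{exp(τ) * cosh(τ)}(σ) (σ - 1)/(σ * (σ - 2))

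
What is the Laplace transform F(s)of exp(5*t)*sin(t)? 1/((s - 5)^2 + 1)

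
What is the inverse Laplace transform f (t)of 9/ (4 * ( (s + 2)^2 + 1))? 9 * exp (-2 * t) * sin (t)/4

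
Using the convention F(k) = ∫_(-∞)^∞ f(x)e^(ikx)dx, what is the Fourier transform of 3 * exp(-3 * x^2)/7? sqrt(3) * sqrt(pi) * exp(-k^2/12)/7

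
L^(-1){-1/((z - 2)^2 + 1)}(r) -exp(2*r)*sin(r)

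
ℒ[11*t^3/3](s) 22/s^4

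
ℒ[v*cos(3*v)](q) (q^2-9)/(q^2 + 9)^2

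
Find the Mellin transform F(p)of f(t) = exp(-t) gamma(p)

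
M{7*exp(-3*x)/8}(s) 7*gamma(s)/(8*3^s)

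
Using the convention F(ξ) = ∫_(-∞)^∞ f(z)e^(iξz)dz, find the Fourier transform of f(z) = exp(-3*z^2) sqrt(3)*sqrt(pi)*exp(-ξ^2/12)/3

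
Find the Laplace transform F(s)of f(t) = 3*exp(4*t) 3/(s - 4)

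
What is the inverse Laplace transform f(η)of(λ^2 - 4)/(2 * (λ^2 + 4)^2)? η * cos(2 * η)/2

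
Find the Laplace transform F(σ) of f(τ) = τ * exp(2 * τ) (σ - 2) ^(-2) 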